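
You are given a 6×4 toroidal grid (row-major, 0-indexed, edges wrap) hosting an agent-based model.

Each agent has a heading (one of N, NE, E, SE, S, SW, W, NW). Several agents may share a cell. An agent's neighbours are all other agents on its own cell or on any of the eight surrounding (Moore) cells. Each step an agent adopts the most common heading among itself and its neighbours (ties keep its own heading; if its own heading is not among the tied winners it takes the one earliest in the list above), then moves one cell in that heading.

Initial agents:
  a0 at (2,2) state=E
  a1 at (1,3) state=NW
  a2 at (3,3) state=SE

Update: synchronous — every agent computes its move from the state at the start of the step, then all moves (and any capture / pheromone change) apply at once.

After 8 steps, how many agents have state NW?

t=1: a0@(2,3):E a1@(0,2):NW a2@(4,0):SE
t=2: a0@(2,0):E a1@(5,1):NW a2@(5,1):SE
t=3: a0@(2,1):E a1@(4,0):NW a2@(0,2):SE
t=4: a0@(2,2):E a1@(3,3):NW a2@(1,3):SE
t=5: a0@(2,3):E a1@(2,2):NW a2@(2,0):SE
t=6: a0@(2,0):E a1@(1,1):NW a2@(3,1):SE
t=7: a0@(2,1):E a1@(0,0):NW a2@(4,2):SE
t=8: a0@(2,2):E a1@(5,3):NW a2@(5,3):SE

1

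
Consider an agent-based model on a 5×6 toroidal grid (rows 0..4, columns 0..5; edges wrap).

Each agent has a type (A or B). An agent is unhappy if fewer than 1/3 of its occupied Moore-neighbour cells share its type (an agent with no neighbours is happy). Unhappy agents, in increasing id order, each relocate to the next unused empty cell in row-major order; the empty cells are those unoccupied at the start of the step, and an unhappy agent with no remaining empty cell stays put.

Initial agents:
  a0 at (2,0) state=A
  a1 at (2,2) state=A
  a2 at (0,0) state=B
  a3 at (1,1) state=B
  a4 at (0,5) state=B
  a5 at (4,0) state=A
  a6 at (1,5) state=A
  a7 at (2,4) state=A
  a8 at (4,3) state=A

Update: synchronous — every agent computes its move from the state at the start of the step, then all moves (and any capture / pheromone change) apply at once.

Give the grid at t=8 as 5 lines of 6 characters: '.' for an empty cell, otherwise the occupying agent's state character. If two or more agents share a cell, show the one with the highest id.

t=1: a0@(2,0):A a1@(0,1):A a2@(0,0):B a3@(1,1):B a4@(0,5):B a5@(0,2):A a6@(1,5):A a7@(2,4):A a8@(4,3):A
t=2: a0@(2,0):A a1@(0,1):A a2@(0,0):B a3@(0,3):B a4@(0,5):B a5@(0,2):A a6@(1,5):A a7@(2,4):A a8@(4,3):A
t=3: a0@(2,0):A a1@(0,1):A a2@(0,0):B a3@(0,4):B a4@(0,5):B a5@(0,2):A a6@(1,5):A a7@(2,4):A a8@(4,3):A
t=4: (unchanged — steady state)

BAA.BB
.....A
A...A.
......
...A..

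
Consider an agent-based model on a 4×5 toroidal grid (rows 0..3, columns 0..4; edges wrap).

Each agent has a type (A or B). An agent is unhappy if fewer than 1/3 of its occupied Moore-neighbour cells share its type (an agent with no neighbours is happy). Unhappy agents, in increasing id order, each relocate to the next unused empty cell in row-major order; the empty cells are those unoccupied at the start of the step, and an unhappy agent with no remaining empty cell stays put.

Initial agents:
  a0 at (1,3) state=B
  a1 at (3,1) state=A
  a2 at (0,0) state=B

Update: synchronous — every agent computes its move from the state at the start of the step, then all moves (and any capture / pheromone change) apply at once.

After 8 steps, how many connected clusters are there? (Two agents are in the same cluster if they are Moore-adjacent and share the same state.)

t=1: a0@(1,3):B a1@(0,1):A a2@(0,2):B
t=2: a0@(1,3):B a1@(0,0):A a2@(0,2):B
t=3: (unchanged — steady state)

2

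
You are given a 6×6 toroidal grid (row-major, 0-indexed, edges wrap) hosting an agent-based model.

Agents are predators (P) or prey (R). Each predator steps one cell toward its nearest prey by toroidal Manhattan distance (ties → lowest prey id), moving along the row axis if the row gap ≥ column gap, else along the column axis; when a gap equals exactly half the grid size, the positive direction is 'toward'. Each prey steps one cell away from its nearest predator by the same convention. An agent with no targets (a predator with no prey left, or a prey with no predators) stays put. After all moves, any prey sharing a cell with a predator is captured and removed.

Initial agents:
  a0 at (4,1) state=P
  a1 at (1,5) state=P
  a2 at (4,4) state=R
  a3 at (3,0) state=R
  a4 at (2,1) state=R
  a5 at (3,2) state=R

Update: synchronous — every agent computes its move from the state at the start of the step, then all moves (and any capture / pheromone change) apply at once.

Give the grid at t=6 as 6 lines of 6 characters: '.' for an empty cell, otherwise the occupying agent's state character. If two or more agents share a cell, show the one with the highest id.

......
......
.R..R.
..R...
PP....
......

t=1: a0@(3,1):P a1@(2,5):P a2@(4,3):R a3@(2,0):R a4@(1,1):R a5@(2,2):R
t=2: a0@(2,1):P a1@(2,0):P a2@(4,4):R a4@(0,1):R a5@(1,2):R
t=3: a0@(1,1):P a1@(1,0):P a2@(5,4):R a4@(5,1):R a5@(0,2):R
t=4: a0@(0,1):P a1@(0,0):P a2@(4,4):R a4@(4,1):R a5@(5,2):R
t=5: a0@(5,1):P a1@(5,0):P a2@(3,4):R a4@(3,1):R a5@(4,2):R
t=6: a0@(4,1):P a1@(4,0):P a2@(2,4):R a4@(2,1):R a5@(3,2):R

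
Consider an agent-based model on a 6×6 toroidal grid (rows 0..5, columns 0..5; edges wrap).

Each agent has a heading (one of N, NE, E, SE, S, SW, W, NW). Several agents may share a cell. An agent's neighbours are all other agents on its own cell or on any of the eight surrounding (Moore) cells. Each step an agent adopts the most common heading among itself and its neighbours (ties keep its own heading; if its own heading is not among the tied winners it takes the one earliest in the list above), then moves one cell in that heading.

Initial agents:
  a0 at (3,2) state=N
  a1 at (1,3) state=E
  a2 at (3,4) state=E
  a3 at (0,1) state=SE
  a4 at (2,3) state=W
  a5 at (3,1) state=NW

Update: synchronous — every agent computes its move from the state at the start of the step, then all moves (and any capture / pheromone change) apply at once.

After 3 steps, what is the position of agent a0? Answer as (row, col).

t=1: a0@(2,2):N a1@(1,4):E a2@(3,5):E a3@(1,2):SE a4@(2,4):E a5@(2,0):NW
t=2: a0@(1,2):N a1@(1,5):E a2@(3,0):E a3@(2,3):SE a4@(2,5):E a5@(1,5):NW
t=3: a0@(0,2):N a1@(1,0):E a2@(3,1):E a3@(3,4):SE a4@(2,0):E a5@(1,0):E

(0, 2)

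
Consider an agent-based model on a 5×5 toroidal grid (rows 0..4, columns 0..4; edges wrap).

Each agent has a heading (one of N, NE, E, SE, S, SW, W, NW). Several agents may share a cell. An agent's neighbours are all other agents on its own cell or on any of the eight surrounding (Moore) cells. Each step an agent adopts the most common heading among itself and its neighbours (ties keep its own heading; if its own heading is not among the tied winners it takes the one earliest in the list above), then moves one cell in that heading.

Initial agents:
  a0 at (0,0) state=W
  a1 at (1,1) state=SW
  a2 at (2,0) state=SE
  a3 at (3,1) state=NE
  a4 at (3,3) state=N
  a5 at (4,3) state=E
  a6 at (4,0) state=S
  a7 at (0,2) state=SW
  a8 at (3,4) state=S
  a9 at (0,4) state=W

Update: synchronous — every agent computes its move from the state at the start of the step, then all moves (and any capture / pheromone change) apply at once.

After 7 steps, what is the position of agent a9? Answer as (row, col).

(2, 4)

t=1: a0@(0,4):W a1@(2,0):SW a2@(3,1):SE a3@(2,2):NE a4@(2,3):N a5@(4,4):E a6@(0,0):S a7@(1,1):SW a8@(4,4):S a9@(0,3):W
t=2: a0@(0,3):W a1@(3,4):SW a2@(4,2):SE a3@(1,3):NE a4@(1,3):N a5@(0,4):S a6@(1,0):S a7@(2,0):SW a8@(0,4):S a9@(0,2):W
t=3: a0@(0,2):W a1@(4,3):SW a2@(4,1):W a3@(2,3):S a4@(2,3):S a5@(1,4):S a6@(2,0):S a7@(3,4):SW a8@(1,4):S a9@(0,1):W
t=4: a0@(0,1):W a1@(0,2):SW a2@(4,0):W a3@(3,3):S a4@(3,3):S a5@(2,4):S a6@(3,0):S a7@(4,4):S a8@(2,4):S a9@(0,0):W
t=5: a0@(0,0):W a1@(1,1):SW a2@(4,4):W a3@(4,3):S a4@(4,3):S a5@(3,4):S a6@(4,0):S a7@(0,4):S a8@(3,4):S a9@(0,4):W
t=6: a0@(0,4):W a1@(2,0):SW a2@(0,4):S a3@(0,3):S a4@(0,3):S a5@(4,4):S a6@(0,0):S a7@(1,4):S a8@(4,4):S a9@(1,4):S
t=7: a0@(1,4):S a1@(3,0):S a2@(1,4):S a3@(1,3):S a4@(1,3):S a5@(0,4):S a6@(1,0):S a7@(2,4):S a8@(0,4):S a9@(2,4):S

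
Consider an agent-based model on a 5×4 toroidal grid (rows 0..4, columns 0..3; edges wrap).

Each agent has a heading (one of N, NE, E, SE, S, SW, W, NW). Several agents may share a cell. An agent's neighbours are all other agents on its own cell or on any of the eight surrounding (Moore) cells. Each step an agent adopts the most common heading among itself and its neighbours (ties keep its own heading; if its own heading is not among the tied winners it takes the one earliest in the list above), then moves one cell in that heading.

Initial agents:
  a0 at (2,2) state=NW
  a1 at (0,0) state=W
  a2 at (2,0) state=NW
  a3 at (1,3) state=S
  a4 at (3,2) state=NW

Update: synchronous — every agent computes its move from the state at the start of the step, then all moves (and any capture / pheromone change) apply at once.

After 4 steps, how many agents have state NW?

5

t=1: a0@(1,1):NW a1@(0,3):W a2@(1,3):NW a3@(0,2):NW a4@(2,1):NW
t=2: a0@(0,0):NW a1@(4,2):NW a2@(0,2):NW a3@(4,1):NW a4@(1,0):NW
t=3: a0@(4,3):NW a1@(3,1):NW a2@(4,1):NW a3@(3,0):NW a4@(0,3):NW
t=4: a0@(3,2):NW a1@(2,0):NW a2@(3,0):NW a3@(2,3):NW a4@(4,2):NW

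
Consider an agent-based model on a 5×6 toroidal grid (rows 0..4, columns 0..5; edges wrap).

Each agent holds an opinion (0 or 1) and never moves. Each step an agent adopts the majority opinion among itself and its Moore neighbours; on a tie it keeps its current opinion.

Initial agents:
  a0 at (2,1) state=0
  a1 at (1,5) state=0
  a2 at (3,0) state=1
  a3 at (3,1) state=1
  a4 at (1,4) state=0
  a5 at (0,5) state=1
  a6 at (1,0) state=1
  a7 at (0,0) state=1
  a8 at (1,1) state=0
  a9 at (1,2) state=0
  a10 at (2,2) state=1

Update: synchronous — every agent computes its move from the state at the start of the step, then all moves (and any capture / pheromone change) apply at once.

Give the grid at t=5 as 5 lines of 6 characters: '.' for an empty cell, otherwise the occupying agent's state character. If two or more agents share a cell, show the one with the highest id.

t=1: a0@(2,1):1 a1@(1,5):1 a2@(3,0):1 a3@(3,1):1 a4@(1,4):0 a5@(0,5):1 a6@(1,0):1 a7@(0,0):1 a8@(1,1):0 a9@(1,2):0 a10@(2,2):0
t=2: a0@(2,1):1 a1@(1,5):1 a2@(3,0):1 a3@(3,1):1 a4@(1,4):1 a5@(0,5):1 a6@(1,0):1 a7@(0,0):1 a8@(1,1):0 a9@(1,2):0 a10@(2,2):0
t=3: (unchanged — steady state)

1....1
100.11
.10...
11....
......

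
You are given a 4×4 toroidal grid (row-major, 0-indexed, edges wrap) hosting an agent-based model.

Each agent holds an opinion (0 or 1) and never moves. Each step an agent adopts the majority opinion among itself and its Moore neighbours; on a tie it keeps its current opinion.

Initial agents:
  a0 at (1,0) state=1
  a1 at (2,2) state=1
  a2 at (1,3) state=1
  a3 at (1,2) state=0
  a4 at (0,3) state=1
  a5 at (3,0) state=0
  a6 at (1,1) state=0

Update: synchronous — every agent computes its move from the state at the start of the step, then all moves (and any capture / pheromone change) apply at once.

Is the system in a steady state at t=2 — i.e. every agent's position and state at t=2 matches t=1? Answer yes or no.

t=1: a0@(1,0):1 a1@(2,2):1 a2@(1,3):1 a3@(1,2):1 a4@(0,3):1 a5@(3,0):0 a6@(1,1):0
t=2: a0@(1,0):1 a1@(2,2):1 a2@(1,3):1 a3@(1,2):1 a4@(0,3):1 a5@(3,0):0 a6@(1,1):1

no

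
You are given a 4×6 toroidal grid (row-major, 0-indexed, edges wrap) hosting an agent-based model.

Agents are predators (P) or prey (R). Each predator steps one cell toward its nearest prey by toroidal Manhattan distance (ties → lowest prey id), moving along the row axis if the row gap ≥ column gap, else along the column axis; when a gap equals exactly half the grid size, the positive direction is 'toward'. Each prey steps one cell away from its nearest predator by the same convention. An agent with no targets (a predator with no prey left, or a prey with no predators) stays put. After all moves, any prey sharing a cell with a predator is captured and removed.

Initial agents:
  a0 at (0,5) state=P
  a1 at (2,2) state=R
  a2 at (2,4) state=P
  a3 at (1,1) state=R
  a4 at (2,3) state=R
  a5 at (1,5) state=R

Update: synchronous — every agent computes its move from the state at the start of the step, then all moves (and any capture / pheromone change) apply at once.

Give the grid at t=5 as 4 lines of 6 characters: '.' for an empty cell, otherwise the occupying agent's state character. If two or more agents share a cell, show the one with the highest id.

t=1: a0@(1,5):P a1@(2,1):R a2@(2,3):P a3@(1,2):R a4@(2,2):R a5@(2,5):R
t=2: a0@(2,5):P a1@(2,0):R a2@(2,2):P a3@(0,2):R a4@(2,1):R a5@(3,5):R
t=3: a0@(2,0):P a2@(2,1):P a3@(3,2):R a5@(0,5):R
t=4: a0@(2,1):P a2@(3,1):P a3@(0,2):R a5@(3,5):R
t=5: a0@(3,1):P a2@(0,1):P a3@(1,2):R a5@(3,4):R

.P....
..R...
......
.P..R.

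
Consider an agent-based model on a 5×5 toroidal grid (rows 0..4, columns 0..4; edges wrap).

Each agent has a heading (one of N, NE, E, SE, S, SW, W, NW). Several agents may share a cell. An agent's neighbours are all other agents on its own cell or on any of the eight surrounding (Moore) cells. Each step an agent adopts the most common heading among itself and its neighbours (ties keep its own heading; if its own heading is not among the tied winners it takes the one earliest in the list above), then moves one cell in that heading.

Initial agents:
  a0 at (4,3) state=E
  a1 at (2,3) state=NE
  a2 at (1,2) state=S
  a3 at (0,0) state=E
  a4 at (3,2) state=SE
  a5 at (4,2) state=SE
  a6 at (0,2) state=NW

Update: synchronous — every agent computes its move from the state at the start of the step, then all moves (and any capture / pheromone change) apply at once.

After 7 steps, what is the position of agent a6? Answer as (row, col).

(1, 3)

t=1: a0@(0,4):SE a1@(1,4):NE a2@(2,2):S a3@(0,1):E a4@(4,3):SE a5@(0,3):SE a6@(4,1):NW
t=2: a0@(1,0):SE a1@(2,0):SE a2@(3,2):S a3@(0,2):E a4@(0,4):SE a5@(1,4):SE a6@(3,0):NW
t=3: a0@(2,1):SE a1@(3,1):SE a2@(4,2):S a3@(0,3):E a4@(1,0):SE a5@(2,0):SE a6@(2,4):NW
t=4: a0@(3,2):SE a1@(4,2):SE a2@(0,2):S a3@(0,4):E a4@(2,1):SE a5@(3,1):SE a6@(3,0):SE
t=5: a0@(4,3):SE a1@(0,3):SE a2@(1,2):S a3@(0,0):E a4@(3,2):SE a5@(4,2):SE a6@(4,1):SE
t=6: a0@(0,4):SE a1@(1,4):SE a2@(2,2):S a3@(0,1):E a4@(4,3):SE a5@(0,3):SE a6@(0,2):SE
t=7: a0@(1,0):SE a1@(2,0):SE a2@(3,2):S a3@(0,2):E a4@(0,4):SE a5@(1,4):SE a6@(1,3):SE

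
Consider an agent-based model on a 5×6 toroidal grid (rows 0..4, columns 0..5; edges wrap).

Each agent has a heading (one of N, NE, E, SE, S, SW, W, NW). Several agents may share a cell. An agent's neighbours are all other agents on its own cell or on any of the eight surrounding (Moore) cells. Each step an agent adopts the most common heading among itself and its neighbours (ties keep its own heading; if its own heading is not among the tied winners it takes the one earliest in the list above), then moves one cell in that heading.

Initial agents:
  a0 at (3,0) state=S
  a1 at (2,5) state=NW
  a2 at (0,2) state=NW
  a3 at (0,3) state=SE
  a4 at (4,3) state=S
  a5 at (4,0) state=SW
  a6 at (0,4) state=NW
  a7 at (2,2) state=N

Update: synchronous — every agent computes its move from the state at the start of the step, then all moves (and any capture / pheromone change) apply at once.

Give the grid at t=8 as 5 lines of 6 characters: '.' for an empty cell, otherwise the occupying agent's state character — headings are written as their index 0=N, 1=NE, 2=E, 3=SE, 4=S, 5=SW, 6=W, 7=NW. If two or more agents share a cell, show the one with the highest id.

......
.7....
777.5.
......
..07..

t=1: a0@(4,0):S a1@(1,4):NW a2@(4,1):NW a3@(4,2):NW a4@(3,2):NW a5@(0,5):SW a6@(4,3):NW a7@(1,2):N
t=2: a0@(0,0):S a1@(0,3):NW a2@(3,0):NW a3@(3,1):NW a4@(2,1):NW a5@(1,4):SW a6@(3,2):NW a7@(0,2):N
t=3: a0@(1,0):S a1@(4,2):NW a2@(2,5):NW a3@(2,0):NW a4@(1,0):NW a5@(2,3):SW a6@(2,1):NW a7@(4,2):N
t=4: a0@(0,5):NW a1@(3,1):NW a2@(1,4):NW a3@(1,5):NW a4@(0,5):NW a5@(3,2):SW a6@(1,0):NW a7@(3,2):N
t=5: a0@(4,4):NW a1@(2,0):NW a2@(0,3):NW a3@(0,4):NW a4@(4,4):NW a5@(4,1):SW a6@(0,5):NW a7@(2,2):N
t=6: a0@(3,3):NW a1@(1,5):NW a2@(4,2):NW a3@(4,3):NW a4@(3,3):NW a5@(0,0):SW a6@(4,4):NW a7@(1,2):N
t=7: a0@(2,2):NW a1@(0,4):NW a2@(3,1):NW a3@(3,2):NW a4@(2,2):NW a5@(1,5):SW a6@(3,3):NW a7@(0,2):N
t=8: a0@(1,1):NW a1@(4,3):NW a2@(2,0):NW a3@(2,1):NW a4@(1,1):NW a5@(2,4):SW a6@(2,2):NW a7@(4,2):N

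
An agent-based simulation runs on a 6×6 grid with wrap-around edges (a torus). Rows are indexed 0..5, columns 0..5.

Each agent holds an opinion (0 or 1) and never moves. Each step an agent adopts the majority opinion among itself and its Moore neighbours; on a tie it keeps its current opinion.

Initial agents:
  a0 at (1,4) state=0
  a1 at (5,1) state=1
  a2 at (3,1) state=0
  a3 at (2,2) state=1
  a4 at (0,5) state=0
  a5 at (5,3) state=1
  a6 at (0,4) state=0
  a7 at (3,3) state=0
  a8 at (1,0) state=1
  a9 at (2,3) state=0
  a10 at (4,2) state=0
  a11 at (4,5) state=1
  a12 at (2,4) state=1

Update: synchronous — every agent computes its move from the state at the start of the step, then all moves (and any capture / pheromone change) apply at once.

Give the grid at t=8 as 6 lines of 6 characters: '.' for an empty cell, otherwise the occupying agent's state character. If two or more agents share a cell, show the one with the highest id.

t=1: a0@(1,4):0 a1@(5,1):1 a2@(3,1):0 a3@(2,2):0 a4@(0,5):0 a5@(5,3):0 a6@(0,4):0 a7@(3,3):0 a8@(1,0):1 a9@(2,3):0 a10@(4,2):0 a11@(4,5):1 a12@(2,4):0
t=2: (unchanged — steady state)

....00
1...0.
..000.
.0.0..
..0..1
.1.0..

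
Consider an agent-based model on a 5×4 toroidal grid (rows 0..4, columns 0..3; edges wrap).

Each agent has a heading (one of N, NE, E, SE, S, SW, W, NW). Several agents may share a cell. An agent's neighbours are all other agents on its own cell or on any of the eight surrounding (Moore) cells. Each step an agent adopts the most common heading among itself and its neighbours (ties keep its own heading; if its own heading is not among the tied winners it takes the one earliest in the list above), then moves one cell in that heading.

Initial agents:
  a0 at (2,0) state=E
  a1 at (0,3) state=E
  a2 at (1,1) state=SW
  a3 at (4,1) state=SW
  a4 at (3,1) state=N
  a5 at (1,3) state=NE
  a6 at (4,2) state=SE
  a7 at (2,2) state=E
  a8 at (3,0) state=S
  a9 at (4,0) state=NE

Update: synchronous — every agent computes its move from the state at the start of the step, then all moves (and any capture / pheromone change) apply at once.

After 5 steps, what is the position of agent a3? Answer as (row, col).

(1, 2)

t=1: a0@(2,1):E a1@(4,0):NE a2@(1,2):E a3@(0,0):SW a4@(3,2):E a5@(1,0):E a6@(0,3):SE a7@(2,3):E a8@(4,0):S a9@(3,1):NE
t=2: a0@(2,2):E a1@(3,1):NE a2@(1,3):E a3@(1,3):SW a4@(3,3):E a5@(1,1):E a6@(0,0):E a7@(2,0):E a8@(3,1):NE a9@(2,2):NE
t=3: a0@(2,3):E a1@(2,2):NE a2@(1,0):E a3@(1,0):E a4@(3,0):E a5@(1,2):E a6@(0,1):E a7@(2,1):E a8@(2,2):NE a9@(2,3):E
t=4: a0@(2,0):E a1@(2,3):E a2@(1,1):E a3@(1,1):E a4@(3,1):E a5@(1,3):E a6@(0,2):E a7@(2,2):E a8@(2,3):E a9@(2,0):E
t=5: a0@(2,1):E a1@(2,0):E a2@(1,2):E a3@(1,2):E a4@(3,2):E a5@(1,0):E a6@(0,3):E a7@(2,3):E a8@(2,0):E a9@(2,1):E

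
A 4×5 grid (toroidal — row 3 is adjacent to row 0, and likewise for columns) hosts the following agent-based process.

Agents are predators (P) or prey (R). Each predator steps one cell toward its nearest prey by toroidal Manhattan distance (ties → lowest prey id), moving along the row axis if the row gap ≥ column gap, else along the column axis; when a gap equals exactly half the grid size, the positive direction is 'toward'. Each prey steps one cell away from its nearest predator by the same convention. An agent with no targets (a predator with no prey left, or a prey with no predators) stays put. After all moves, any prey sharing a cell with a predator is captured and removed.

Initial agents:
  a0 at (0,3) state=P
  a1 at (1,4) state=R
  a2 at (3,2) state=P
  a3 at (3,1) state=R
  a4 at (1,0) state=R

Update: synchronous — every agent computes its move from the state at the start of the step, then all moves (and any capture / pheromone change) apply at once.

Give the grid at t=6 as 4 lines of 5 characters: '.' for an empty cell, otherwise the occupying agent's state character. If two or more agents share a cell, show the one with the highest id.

t=1: a0@(1,3):P a1@(2,4):R a2@(3,1):P a3@(3,0):R a4@(1,1):R
t=2: a0@(2,3):P a1@(3,4):R a2@(3,0):P a3@(3,4):R a4@(1,0):R
t=3: a0@(3,3):P a2@(3,4):P a4@(0,0):R
t=4: a0@(3,4):P a2@(0,4):P a4@(1,0):R
t=5: a0@(0,4):P a2@(1,4):P a4@(2,0):R
t=6: a0@(1,4):P a2@(2,4):P a4@(3,0):R

.....
....P
....P
R....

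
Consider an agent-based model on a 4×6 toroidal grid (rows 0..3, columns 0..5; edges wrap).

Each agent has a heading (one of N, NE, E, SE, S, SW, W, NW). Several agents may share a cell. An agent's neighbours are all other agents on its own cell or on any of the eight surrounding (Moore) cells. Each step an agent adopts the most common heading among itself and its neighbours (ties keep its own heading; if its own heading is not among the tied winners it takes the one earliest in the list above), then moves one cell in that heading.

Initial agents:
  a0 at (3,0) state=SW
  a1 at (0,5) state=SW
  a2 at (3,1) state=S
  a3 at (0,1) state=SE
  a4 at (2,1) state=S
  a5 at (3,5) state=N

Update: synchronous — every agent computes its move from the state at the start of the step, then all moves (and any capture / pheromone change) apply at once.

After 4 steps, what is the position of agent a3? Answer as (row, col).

(0, 1)

t=1: a0@(0,5):SW a1@(1,4):SW a2@(0,1):S a3@(1,2):SE a4@(3,1):S a5@(0,4):SW
t=2: a0@(1,4):SW a1@(2,3):SW a2@(1,1):S a3@(2,3):SE a4@(0,1):S a5@(1,3):SW
t=3: a0@(2,3):SW a1@(3,2):SW a2@(2,1):S a3@(3,2):SW a4@(1,1):S a5@(2,2):SW
t=4: a0@(3,2):SW a1@(0,1):SW a2@(3,0):SW a3@(0,1):SW a4@(2,1):S a5@(3,1):SW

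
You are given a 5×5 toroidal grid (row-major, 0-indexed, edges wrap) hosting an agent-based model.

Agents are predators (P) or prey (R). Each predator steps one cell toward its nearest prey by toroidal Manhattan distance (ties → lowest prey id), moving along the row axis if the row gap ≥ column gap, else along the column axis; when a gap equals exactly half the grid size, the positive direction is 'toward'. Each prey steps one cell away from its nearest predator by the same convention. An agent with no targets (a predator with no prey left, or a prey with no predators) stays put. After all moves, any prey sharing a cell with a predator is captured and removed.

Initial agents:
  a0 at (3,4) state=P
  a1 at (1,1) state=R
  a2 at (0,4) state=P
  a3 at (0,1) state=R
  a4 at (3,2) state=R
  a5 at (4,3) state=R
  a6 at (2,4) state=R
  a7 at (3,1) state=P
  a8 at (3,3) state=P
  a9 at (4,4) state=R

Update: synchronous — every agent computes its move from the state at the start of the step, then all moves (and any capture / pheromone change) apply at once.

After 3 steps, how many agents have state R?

t=1: a0@(2,4):P a1@(0,1):R a2@(4,4):P a3@(0,2):R a4@(3,3):R a5@(0,3):R a6@(1,4):R a7@(3,2):P a8@(3,2):P a9@(0,4):R
t=2: a0@(1,4):P a1@(0,2):R a2@(0,4):P a3@(1,2):R a4@(3,4):R a5@(1,3):R a7@(3,3):P a8@(3,3):P
t=3: a0@(1,3):P a1@(0,1):R a2@(0,3):P a3@(1,1):R a4@(3,0):R a5@(1,2):R a7@(3,4):P a8@(3,4):P

4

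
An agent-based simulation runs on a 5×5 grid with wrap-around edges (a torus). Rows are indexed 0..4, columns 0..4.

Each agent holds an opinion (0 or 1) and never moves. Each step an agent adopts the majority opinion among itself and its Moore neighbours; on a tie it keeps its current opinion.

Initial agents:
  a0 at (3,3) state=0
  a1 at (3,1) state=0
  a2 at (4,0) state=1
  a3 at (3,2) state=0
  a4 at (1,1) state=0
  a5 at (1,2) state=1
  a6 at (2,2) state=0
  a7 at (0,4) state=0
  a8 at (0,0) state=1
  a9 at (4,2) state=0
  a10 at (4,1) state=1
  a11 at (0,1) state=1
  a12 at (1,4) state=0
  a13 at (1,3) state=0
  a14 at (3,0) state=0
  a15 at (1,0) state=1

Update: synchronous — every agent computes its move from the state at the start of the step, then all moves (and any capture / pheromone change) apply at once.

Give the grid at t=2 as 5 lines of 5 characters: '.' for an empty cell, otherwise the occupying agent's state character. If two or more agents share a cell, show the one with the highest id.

t=1: a0@(3,3):0 a1@(3,1):0 a2@(4,0):1 a3@(3,2):0 a4@(1,1):1 a5@(1,2):0 a6@(2,2):0 a7@(0,4):0 a8@(0,0):1 a9@(4,2):0 a10@(4,1):1 a11@(0,1):1 a12@(1,4):0 a13@(1,3):0 a14@(3,0):0 a15@(1,0):1
t=2: (unchanged — steady state)

11..0
11000
..0..
0000.
110..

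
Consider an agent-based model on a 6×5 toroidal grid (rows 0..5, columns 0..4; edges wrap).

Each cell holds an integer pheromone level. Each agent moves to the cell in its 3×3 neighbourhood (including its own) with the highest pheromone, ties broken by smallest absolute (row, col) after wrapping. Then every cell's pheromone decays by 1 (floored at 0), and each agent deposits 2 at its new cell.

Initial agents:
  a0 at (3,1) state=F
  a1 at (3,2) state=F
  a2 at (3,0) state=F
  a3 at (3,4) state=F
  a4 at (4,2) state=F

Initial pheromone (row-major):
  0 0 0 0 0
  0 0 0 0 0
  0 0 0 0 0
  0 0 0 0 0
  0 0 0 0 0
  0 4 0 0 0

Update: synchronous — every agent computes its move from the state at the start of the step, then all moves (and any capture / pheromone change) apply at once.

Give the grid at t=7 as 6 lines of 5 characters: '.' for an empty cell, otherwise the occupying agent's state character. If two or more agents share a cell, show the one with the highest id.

t=1: a0@(2,0) a1@(2,1) a2@(2,0) a3@(2,0) a4@(5,1) | pheromone: 0 0 0 0 0 / 0 0 0 0 0 / 6 2 0 0 0 / 0 0 0 0 0 / 0 0 0 0 0 / 0 5 0 0 0
t=2: a0@(2,0) a1@(2,0) a2@(2,0) a3@(2,0) a4@(5,1) | pheromone: 0 0 0 0 0 / 0 0 0 0 0 / 13 1 0 0 0 / 0 0 0 0 0 / 0 0 0 0 0 / 0 6 0 0 0
t=3: a0@(2,0) a1@(2,0) a2@(2,0) a3@(2,0) a4@(5,1) | pheromone: 0 0 0 0 0 / 0 0 0 0 0 / 20 0 0 0 0 / 0 0 0 0 0 / 0 0 0 0 0 / 0 7 0 0 0
t=4: a0@(2,0) a1@(2,0) a2@(2,0) a3@(2,0) a4@(5,1) | pheromone: 0 0 0 0 0 / 0 0 0 0 0 / 27 0 0 0 0 / 0 0 0 0 0 / 0 0 0 0 0 / 0 8 0 0 0
t=5: a0@(2,0) a1@(2,0) a2@(2,0) a3@(2,0) a4@(5,1) | pheromone: 0 0 0 0 0 / 0 0 0 0 0 / 34 0 0 0 0 / 0 0 0 0 0 / 0 0 0 0 0 / 0 9 0 0 0
t=6: a0@(2,0) a1@(2,0) a2@(2,0) a3@(2,0) a4@(5,1) | pheromone: 0 0 0 0 0 / 0 0 0 0 0 / 41 0 0 0 0 / 0 0 0 0 0 / 0 0 0 0 0 / 0 10 0 0 0
t=7: a0@(2,0) a1@(2,0) a2@(2,0) a3@(2,0) a4@(5,1) | pheromone: 0 0 0 0 0 / 0 0 0 0 0 / 48 0 0 0 0 / 0 0 0 0 0 / 0 0 0 0 0 / 0 11 0 0 0

.....
.....
F....
.....
.....
.F...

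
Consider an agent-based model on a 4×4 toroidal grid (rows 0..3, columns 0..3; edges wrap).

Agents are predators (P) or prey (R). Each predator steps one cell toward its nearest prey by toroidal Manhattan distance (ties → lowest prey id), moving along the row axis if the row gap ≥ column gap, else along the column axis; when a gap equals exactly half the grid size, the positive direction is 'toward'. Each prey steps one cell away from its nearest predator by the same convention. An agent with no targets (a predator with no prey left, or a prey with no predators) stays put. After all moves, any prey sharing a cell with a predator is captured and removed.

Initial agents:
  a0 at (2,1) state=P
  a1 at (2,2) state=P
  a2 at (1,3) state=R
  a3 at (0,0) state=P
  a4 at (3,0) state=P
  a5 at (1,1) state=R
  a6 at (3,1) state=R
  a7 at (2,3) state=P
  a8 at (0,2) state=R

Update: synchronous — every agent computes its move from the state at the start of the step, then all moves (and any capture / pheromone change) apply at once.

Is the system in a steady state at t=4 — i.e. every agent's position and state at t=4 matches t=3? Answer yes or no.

no

t=1: a0@(1,1):P a1@(1,2):P a2@(0,3):R a3@(1,0):P a4@(3,1):P a5@(0,1):R a6@(0,1):R a7@(1,3):P a8@(3,2):R
t=2: a0@(0,1):P a1@(0,2):P a2@(3,3):R a3@(0,0):P a4@(0,1):P a5@(3,1):R a6@(3,1):R a7@(0,3):P a8@(3,3):R
t=3: a0@(3,1):P a1@(3,2):P a2@(2,3):R a3@(3,0):P a4@(3,1):P a5@(2,1):R a6@(2,1):R a7@(3,3):P a8@(2,3):R
t=4: a0@(2,1):P a1@(2,2):P a2@(1,3):R a3@(2,0):P a4@(2,1):P a5@(1,1):R a6@(1,1):R a7@(2,3):P a8@(1,3):R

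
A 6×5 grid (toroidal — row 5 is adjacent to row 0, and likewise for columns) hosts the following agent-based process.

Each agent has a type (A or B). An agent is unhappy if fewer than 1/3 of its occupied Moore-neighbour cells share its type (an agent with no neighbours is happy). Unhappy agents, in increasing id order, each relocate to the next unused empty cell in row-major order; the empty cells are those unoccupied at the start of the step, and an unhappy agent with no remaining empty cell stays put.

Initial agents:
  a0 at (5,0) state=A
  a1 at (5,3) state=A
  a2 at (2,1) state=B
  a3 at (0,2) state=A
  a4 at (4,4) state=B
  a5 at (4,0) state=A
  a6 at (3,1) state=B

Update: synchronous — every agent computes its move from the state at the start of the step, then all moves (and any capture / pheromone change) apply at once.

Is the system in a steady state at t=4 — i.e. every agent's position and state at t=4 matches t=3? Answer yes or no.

no

t=1: a0@(5,0):A a1@(5,3):A a2@(2,1):B a3@(0,2):A a4@(0,0):B a5@(4,0):A a6@(3,1):B
t=2: a0@(5,0):A a1@(5,3):A a2@(2,1):B a3@(0,2):A a4@(0,1):B a5@(4,0):A a6@(3,1):B
t=3: a0@(5,0):A a1@(5,3):A a2@(2,1):B a3@(0,2):A a4@(0,0):B a5@(4,0):A a6@(3,1):B
t=4: a0@(5,0):A a1@(5,3):A a2@(2,1):B a3@(0,2):A a4@(0,1):B a5@(4,0):A a6@(3,1):B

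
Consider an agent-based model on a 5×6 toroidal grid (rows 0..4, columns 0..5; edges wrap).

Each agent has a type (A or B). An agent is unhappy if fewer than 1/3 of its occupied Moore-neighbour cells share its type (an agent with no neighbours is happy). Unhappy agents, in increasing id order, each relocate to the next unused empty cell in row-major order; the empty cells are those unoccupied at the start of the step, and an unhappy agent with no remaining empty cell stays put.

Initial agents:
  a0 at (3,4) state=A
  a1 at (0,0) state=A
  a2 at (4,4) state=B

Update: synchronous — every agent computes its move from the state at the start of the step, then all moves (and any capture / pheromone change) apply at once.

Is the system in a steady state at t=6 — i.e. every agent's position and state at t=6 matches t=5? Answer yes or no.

yes

t=1: a0@(0,1):A a1@(0,0):A a2@(0,2):B
t=2: a0@(0,1):A a1@(0,0):A a2@(0,3):B
t=3: (unchanged — steady state)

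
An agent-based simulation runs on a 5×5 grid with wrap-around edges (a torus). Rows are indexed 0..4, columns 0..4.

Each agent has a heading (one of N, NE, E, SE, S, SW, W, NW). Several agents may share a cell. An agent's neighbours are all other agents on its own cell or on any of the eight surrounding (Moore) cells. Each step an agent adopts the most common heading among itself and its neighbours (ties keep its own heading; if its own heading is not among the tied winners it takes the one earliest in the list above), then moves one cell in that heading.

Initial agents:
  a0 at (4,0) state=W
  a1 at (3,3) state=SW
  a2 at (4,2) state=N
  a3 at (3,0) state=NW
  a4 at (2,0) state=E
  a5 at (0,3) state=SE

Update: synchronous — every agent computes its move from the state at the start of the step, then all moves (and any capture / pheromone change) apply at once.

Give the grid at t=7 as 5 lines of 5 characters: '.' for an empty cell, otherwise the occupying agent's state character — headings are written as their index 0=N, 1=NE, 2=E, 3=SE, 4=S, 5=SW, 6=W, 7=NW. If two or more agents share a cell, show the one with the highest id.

.5...
...7.
3.2..
.....
...6.

t=1: a0@(4,4):W a1@(4,2):SW a2@(3,2):N a3@(2,4):NW a4@(2,1):E a5@(1,4):SE
t=2: a0@(4,3):W a1@(0,1):SW a2@(2,2):N a3@(1,3):NW a4@(2,2):E a5@(2,0):SE
t=3: a0@(4,2):W a1@(1,0):SW a2@(1,2):N a3@(0,2):NW a4@(2,3):E a5@(3,1):SE
t=4: a0@(4,1):W a1@(2,4):SW a2@(0,2):N a3@(4,1):NW a4@(2,4):E a5@(4,2):SE
t=5: a0@(4,0):W a1@(3,3):SW a2@(4,2):N a3@(3,0):NW a4@(2,0):E a5@(0,3):SE
t=6: a0@(4,4):W a1@(4,2):SW a2@(3,2):N a3@(2,4):NW a4@(2,1):E a5@(1,4):SE
t=7: a0@(4,3):W a1@(0,1):SW a2@(2,2):N a3@(1,3):NW a4@(2,2):E a5@(2,0):SE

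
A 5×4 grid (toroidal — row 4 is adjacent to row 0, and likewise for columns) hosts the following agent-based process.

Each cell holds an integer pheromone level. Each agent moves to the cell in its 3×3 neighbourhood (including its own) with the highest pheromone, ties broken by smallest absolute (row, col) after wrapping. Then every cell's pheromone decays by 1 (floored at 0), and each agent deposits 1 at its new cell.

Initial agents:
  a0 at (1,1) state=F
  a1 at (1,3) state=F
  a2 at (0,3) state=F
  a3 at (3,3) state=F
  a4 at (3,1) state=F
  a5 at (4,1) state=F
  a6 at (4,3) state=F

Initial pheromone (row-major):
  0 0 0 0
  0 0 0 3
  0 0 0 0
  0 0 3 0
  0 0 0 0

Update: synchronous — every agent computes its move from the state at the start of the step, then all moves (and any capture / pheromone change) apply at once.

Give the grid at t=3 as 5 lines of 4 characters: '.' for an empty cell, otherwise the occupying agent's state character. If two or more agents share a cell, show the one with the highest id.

....
...F
....
..F.
....

t=1: a0@(0,0) a1@(1,3) a2@(1,3) a3@(3,2) a4@(3,2) a5@(3,2) a6@(3,2) | pheromone: 1 0 0 0 / 0 0 0 4 / 0 0 0 0 / 0 0 6 0 / 0 0 0 0
t=2: a0@(1,3) a1@(1,3) a2@(1,3) a3@(3,2) a4@(3,2) a5@(3,2) a6@(3,2) | pheromone: 0 0 0 0 / 0 0 0 6 / 0 0 0 0 / 0 0 9 0 / 0 0 0 0
t=3: a0@(1,3) a1@(1,3) a2@(1,3) a3@(3,2) a4@(3,2) a5@(3,2) a6@(3,2) | pheromone: 0 0 0 0 / 0 0 0 8 / 0 0 0 0 / 0 0 12 0 / 0 0 0 0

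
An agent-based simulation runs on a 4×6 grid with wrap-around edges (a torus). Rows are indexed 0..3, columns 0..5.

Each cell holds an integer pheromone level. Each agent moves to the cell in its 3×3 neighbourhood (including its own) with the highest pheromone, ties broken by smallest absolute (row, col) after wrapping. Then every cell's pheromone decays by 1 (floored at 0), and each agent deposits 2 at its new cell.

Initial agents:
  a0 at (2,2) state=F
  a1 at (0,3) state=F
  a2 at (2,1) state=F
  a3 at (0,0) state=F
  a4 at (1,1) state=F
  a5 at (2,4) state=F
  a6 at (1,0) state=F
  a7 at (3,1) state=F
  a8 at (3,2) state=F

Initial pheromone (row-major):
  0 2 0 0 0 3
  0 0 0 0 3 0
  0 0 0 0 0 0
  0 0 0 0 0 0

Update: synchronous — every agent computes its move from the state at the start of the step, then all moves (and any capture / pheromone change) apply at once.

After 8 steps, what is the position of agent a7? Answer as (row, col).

(0, 1)

t=1: a0@(1,1) a1@(1,4) a2@(1,0) a3@(0,5) a4@(0,1) a5@(1,4) a6@(0,5) a7@(0,1) a8@(0,1) | pheromone: 0 7 0 0 0 6 / 2 2 0 0 6 0 / 0 0 0 0 0 0 / 0 0 0 0 0 0
t=2: a0@(0,1) a1@(0,5) a2@(0,1) a3@(0,5) a4@(0,1) a5@(0,5) a6@(0,5) a7@(0,1) a8@(0,1) | pheromone: 0 16 0 0 0 13 / 1 1 0 0 5 0 / 0 0 0 0 0 0 / 0 0 0 0 0 0
t=3: a0@(0,1) a1@(0,5) a2@(0,1) a3@(0,5) a4@(0,1) a5@(0,5) a6@(0,5) a7@(0,1) a8@(0,1) | pheromone: 0 25 0 0 0 20 / 0 0 0 0 4 0 / 0 0 0 0 0 0 / 0 0 0 0 0 0
t=4: a0@(0,1) a1@(0,5) a2@(0,1) a3@(0,5) a4@(0,1) a5@(0,5) a6@(0,5) a7@(0,1) a8@(0,1) | pheromone: 0 34 0 0 0 27 / 0 0 0 0 3 0 / 0 0 0 0 0 0 / 0 0 0 0 0 0
t=5: a0@(0,1) a1@(0,5) a2@(0,1) a3@(0,5) a4@(0,1) a5@(0,5) a6@(0,5) a7@(0,1) a8@(0,1) | pheromone: 0 43 0 0 0 34 / 0 0 0 0 2 0 / 0 0 0 0 0 0 / 0 0 0 0 0 0
t=6: a0@(0,1) a1@(0,5) a2@(0,1) a3@(0,5) a4@(0,1) a5@(0,5) a6@(0,5) a7@(0,1) a8@(0,1) | pheromone: 0 52 0 0 0 41 / 0 0 0 0 1 0 / 0 0 0 0 0 0 / 0 0 0 0 0 0
t=7: a0@(0,1) a1@(0,5) a2@(0,1) a3@(0,5) a4@(0,1) a5@(0,5) a6@(0,5) a7@(0,1) a8@(0,1) | pheromone: 0 61 0 0 0 48 / 0 0 0 0 0 0 / 0 0 0 0 0 0 / 0 0 0 0 0 0
t=8: a0@(0,1) a1@(0,5) a2@(0,1) a3@(0,5) a4@(0,1) a5@(0,5) a6@(0,5) a7@(0,1) a8@(0,1) | pheromone: 0 70 0 0 0 55 / 0 0 0 0 0 0 / 0 0 0 0 0 0 / 0 0 0 0 0 0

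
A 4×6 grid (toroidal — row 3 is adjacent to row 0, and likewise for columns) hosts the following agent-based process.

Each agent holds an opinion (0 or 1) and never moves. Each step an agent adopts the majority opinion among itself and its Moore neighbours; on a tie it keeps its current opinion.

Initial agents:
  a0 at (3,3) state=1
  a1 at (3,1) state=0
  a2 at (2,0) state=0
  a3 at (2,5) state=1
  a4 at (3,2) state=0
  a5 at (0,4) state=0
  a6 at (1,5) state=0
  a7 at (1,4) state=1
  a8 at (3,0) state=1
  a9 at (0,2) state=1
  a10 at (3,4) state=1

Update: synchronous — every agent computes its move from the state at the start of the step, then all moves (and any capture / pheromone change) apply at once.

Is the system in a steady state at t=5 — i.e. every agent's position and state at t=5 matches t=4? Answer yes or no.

t=1: a0@(3,3):1 a1@(3,1):0 a2@(2,0):0 a3@(2,5):1 a4@(3,2):0 a5@(0,4):1 a6@(1,5):0 a7@(1,4):1 a8@(3,0):1 a9@(0,2):1 a10@(3,4):1
t=2: a0@(3,3):1 a1@(3,1):0 a2@(2,0):0 a3@(2,5):1 a4@(3,2):0 a5@(0,4):1 a6@(1,5):1 a7@(1,4):1 a8@(3,0):1 a9@(0,2):1 a10@(3,4):1
t=3: a0@(3,3):1 a1@(3,1):0 a2@(2,0):1 a3@(2,5):1 a4@(3,2):0 a5@(0,4):1 a6@(1,5):1 a7@(1,4):1 a8@(3,0):1 a9@(0,2):1 a10@(3,4):1
t=4: a0@(3,3):1 a1@(3,1):1 a2@(2,0):1 a3@(2,5):1 a4@(3,2):0 a5@(0,4):1 a6@(1,5):1 a7@(1,4):1 a8@(3,0):1 a9@(0,2):1 a10@(3,4):1
t=5: a0@(3,3):1 a1@(3,1):1 a2@(2,0):1 a3@(2,5):1 a4@(3,2):1 a5@(0,4):1 a6@(1,5):1 a7@(1,4):1 a8@(3,0):1 a9@(0,2):1 a10@(3,4):1

no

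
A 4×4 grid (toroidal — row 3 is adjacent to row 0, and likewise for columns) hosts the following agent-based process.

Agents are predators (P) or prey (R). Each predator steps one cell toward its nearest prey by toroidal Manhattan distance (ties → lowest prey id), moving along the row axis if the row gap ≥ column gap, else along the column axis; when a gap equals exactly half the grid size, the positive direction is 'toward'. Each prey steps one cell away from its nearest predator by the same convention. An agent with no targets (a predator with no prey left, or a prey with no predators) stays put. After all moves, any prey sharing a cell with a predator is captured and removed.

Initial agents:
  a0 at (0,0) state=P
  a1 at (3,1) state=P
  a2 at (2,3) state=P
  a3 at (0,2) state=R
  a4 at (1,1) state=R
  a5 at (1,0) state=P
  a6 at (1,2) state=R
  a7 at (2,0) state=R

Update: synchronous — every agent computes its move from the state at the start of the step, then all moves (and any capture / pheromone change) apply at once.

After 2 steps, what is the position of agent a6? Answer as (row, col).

t=1: a0@(0,1):P a1@(0,1):P a2@(2,0):P a4@(1,2):R a5@(1,1):P a6@(0,2):R a7@(2,1):R
t=2: a0@(0,2):P a1@(0,2):P a2@(2,1):P a4@(1,3):R a5@(1,2):P a6@(0,3):R a7@(2,2):R

(0, 3)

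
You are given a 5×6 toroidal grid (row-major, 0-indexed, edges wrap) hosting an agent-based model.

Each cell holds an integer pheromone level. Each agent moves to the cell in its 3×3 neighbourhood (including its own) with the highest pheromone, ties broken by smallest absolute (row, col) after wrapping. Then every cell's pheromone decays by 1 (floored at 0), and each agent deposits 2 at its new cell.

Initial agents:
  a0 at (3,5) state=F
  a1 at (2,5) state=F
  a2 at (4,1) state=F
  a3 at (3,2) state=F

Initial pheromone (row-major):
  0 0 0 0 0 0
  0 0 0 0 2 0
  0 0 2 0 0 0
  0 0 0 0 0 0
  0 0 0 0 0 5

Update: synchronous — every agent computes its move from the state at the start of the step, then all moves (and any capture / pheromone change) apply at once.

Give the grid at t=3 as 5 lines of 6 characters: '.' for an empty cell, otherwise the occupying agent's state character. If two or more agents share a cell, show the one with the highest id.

t=1: a0@(4,5) a1@(1,4) a2@(0,0) a3@(2,2) | pheromone: 2 0 0 0 0 0 / 0 0 0 0 3 0 / 0 0 3 0 0 0 / 0 0 0 0 0 0 / 0 0 0 0 0 6
t=2: a0@(4,5) a1@(1,4) a2@(4,5) a3@(2,2) | pheromone: 1 0 0 0 0 0 / 0 0 0 0 4 0 / 0 0 4 0 0 0 / 0 0 0 0 0 0 / 0 0 0 0 0 9
t=3: a0@(4,5) a1@(1,4) a2@(4,5) a3@(2,2) | pheromone: 0 0 0 0 0 0 / 0 0 0 0 5 0 / 0 0 5 0 0 0 / 0 0 0 0 0 0 / 0 0 0 0 0 12

......
....F.
..F...
......
.....F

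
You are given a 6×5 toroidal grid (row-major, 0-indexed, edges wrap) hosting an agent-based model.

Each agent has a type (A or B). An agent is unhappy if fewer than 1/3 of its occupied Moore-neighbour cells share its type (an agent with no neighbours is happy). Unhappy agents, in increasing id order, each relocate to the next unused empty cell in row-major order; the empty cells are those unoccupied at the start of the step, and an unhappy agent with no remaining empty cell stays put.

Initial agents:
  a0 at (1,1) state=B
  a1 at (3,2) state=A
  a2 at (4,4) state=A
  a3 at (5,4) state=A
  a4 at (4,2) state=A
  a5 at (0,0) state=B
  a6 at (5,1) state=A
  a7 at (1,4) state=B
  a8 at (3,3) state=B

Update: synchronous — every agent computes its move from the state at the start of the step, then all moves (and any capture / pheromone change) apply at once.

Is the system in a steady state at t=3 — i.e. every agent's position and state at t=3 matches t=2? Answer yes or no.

yes

t=1: a0@(1,1):B a1@(3,2):A a2@(4,4):A a3@(5,4):A a4@(4,2):A a5@(0,0):B a6@(5,1):A a7@(1,4):B a8@(0,1):B
t=2: (unchanged — steady state)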